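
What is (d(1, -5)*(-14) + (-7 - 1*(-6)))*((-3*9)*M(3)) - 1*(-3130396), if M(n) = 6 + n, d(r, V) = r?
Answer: 3134041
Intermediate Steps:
(d(1, -5)*(-14) + (-7 - 1*(-6)))*((-3*9)*M(3)) - 1*(-3130396) = (1*(-14) + (-7 - 1*(-6)))*((-3*9)*(6 + 3)) - 1*(-3130396) = (-14 + (-7 + 6))*(-27*9) + 3130396 = (-14 - 1)*(-243) + 3130396 = -15*(-243) + 3130396 = 3645 + 3130396 = 3134041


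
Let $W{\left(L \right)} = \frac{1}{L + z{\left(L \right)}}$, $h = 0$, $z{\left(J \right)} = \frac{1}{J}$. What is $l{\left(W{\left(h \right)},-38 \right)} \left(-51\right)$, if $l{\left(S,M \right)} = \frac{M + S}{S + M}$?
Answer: $-51$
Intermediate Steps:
$W{\left(L \right)} = \frac{1}{L + \frac{1}{L}}$
$l{\left(S,M \right)} = 1$ ($l{\left(S,M \right)} = \frac{M + S}{M + S} = 1$)
$l{\left(W{\left(h \right)},-38 \right)} \left(-51\right) = 1 \left(-51\right) = -51$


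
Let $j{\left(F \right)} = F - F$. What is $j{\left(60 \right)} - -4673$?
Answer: $4673$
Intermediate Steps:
$j{\left(F \right)} = 0$
$j{\left(60 \right)} - -4673 = 0 - -4673 = 0 + 4673 = 4673$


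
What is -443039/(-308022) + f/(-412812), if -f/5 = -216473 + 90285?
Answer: -954298751/10596264822 ≈ -0.090060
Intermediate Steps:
f = 630940 (f = -5*(-216473 + 90285) = -5*(-126188) = 630940)
-443039/(-308022) + f/(-412812) = -443039/(-308022) + 630940/(-412812) = -443039*(-1/308022) + 630940*(-1/412812) = 443039/308022 - 157735/103203 = -954298751/10596264822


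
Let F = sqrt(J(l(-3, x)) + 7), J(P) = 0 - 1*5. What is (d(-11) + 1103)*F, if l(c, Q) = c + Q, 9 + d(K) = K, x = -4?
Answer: 1083*sqrt(2) ≈ 1531.6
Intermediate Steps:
d(K) = -9 + K
l(c, Q) = Q + c
J(P) = -5 (J(P) = 0 - 5 = -5)
F = sqrt(2) (F = sqrt(-5 + 7) = sqrt(2) ≈ 1.4142)
(d(-11) + 1103)*F = ((-9 - 11) + 1103)*sqrt(2) = (-20 + 1103)*sqrt(2) = 1083*sqrt(2)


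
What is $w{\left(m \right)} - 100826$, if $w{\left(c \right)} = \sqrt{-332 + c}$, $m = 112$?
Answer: $-100826 + 2 i \sqrt{55} \approx -1.0083 \cdot 10^{5} + 14.832 i$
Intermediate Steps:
$w{\left(m \right)} - 100826 = \sqrt{-332 + 112} - 100826 = \sqrt{-220} - 100826 = 2 i \sqrt{55} - 100826 = -100826 + 2 i \sqrt{55}$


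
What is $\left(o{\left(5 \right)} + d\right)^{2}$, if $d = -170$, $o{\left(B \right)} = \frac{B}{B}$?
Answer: $28561$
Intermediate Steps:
$o{\left(B \right)} = 1$
$\left(o{\left(5 \right)} + d\right)^{2} = \left(1 - 170\right)^{2} = \left(-169\right)^{2} = 28561$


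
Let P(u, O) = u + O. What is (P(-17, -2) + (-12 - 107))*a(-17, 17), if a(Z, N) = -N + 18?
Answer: -138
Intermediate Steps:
P(u, O) = O + u
a(Z, N) = 18 - N
(P(-17, -2) + (-12 - 107))*a(-17, 17) = ((-2 - 17) + (-12 - 107))*(18 - 1*17) = (-19 - 119)*(18 - 17) = -138*1 = -138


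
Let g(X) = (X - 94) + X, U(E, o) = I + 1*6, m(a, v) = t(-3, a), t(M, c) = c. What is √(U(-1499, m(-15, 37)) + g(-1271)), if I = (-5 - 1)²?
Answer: I*√2594 ≈ 50.931*I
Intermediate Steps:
m(a, v) = a
I = 36 (I = (-6)² = 36)
U(E, o) = 42 (U(E, o) = 36 + 1*6 = 36 + 6 = 42)
g(X) = -94 + 2*X (g(X) = (-94 + X) + X = -94 + 2*X)
√(U(-1499, m(-15, 37)) + g(-1271)) = √(42 + (-94 + 2*(-1271))) = √(42 + (-94 - 2542)) = √(42 - 2636) = √(-2594) = I*√2594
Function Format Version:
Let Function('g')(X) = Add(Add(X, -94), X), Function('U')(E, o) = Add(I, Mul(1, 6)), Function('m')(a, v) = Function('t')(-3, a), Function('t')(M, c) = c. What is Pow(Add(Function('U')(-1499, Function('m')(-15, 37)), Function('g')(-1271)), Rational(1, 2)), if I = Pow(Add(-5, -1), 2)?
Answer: Mul(I, Pow(2594, Rational(1, 2))) ≈ Mul(50.931, I)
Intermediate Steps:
Function('m')(a, v) = a
I = 36 (I = Pow(-6, 2) = 36)
Function('U')(E, o) = 42 (Function('U')(E, o) = Add(36, Mul(1, 6)) = Add(36, 6) = 42)
Function('g')(X) = Add(-94, Mul(2, X)) (Function('g')(X) = Add(Add(-94, X), X) = Add(-94, Mul(2, X)))
Pow(Add(Function('U')(-1499, Function('m')(-15, 37)), Function('g')(-1271)), Rational(1, 2)) = Pow(Add(42, Add(-94, Mul(2, -1271))), Rational(1, 2)) = Pow(Add(42, Add(-94, -2542)), Rational(1, 2)) = Pow(Add(42, -2636), Rational(1, 2)) = Pow(-2594, Rational(1, 2)) = Mul(I, Pow(2594, Rational(1, 2)))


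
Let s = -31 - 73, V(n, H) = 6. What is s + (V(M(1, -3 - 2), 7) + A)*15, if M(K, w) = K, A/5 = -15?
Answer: -1139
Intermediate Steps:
A = -75 (A = 5*(-15) = -75)
s = -104
s + (V(M(1, -3 - 2), 7) + A)*15 = -104 + (6 - 75)*15 = -104 - 69*15 = -104 - 1035 = -1139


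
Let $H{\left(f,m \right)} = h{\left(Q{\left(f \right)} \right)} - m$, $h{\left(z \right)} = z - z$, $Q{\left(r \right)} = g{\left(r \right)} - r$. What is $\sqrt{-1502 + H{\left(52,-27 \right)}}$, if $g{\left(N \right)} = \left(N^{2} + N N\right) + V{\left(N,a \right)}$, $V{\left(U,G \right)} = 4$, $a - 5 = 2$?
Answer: $5 i \sqrt{59} \approx 38.406 i$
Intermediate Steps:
$a = 7$ ($a = 5 + 2 = 7$)
$g{\left(N \right)} = 4 + 2 N^{2}$ ($g{\left(N \right)} = \left(N^{2} + N N\right) + 4 = \left(N^{2} + N^{2}\right) + 4 = 2 N^{2} + 4 = 4 + 2 N^{2}$)
$Q{\left(r \right)} = 4 - r + 2 r^{2}$ ($Q{\left(r \right)} = \left(4 + 2 r^{2}\right) - r = 4 - r + 2 r^{2}$)
$h{\left(z \right)} = 0$
$H{\left(f,m \right)} = - m$ ($H{\left(f,m \right)} = 0 - m = - m$)
$\sqrt{-1502 + H{\left(52,-27 \right)}} = \sqrt{-1502 - -27} = \sqrt{-1502 + 27} = \sqrt{-1475} = 5 i \sqrt{59}$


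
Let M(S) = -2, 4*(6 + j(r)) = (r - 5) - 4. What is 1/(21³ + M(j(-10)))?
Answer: 1/9259 ≈ 0.00010800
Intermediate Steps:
j(r) = -33/4 + r/4 (j(r) = -6 + ((r - 5) - 4)/4 = -6 + ((-5 + r) - 4)/4 = -6 + (-9 + r)/4 = -6 + (-9/4 + r/4) = -33/4 + r/4)
1/(21³ + M(j(-10))) = 1/(21³ - 2) = 1/(9261 - 2) = 1/9259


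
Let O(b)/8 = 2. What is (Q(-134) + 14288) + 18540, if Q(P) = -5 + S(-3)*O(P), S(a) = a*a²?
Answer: 32391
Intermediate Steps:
S(a) = a³
O(b) = 16 (O(b) = 8*2 = 16)
Q(P) = -437 (Q(P) = -5 + (-3)³*16 = -5 - 27*16 = -5 - 432 = -437)
(Q(-134) + 14288) + 18540 = (-437 + 14288) + 18540 = 13851 + 18540 = 32391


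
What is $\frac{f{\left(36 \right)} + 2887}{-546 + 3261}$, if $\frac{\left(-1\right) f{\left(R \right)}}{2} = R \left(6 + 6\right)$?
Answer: $\frac{2023}{2715} \approx 0.74512$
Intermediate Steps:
$f{\left(R \right)} = - 24 R$ ($f{\left(R \right)} = - 2 R \left(6 + 6\right) = - 2 R 12 = - 2 \cdot 12 R = - 24 R$)
$\frac{f{\left(36 \right)} + 2887}{-546 + 3261} = \frac{\left(-24\right) 36 + 2887}{-546 + 3261} = \frac{-864 + 2887}{2715} = 2023 \cdot \frac{1}{2715} = \frac{2023}{2715}$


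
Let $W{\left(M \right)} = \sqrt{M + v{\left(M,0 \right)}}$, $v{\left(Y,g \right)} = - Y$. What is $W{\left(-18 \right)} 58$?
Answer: $0$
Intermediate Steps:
$W{\left(M \right)} = 0$ ($W{\left(M \right)} = \sqrt{M - M} = \sqrt{0} = 0$)
$W{\left(-18 \right)} 58 = 0 \cdot 58 = 0$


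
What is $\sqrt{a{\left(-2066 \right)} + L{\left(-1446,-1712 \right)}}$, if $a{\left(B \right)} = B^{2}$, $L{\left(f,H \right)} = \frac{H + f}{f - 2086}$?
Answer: $\frac{15 \sqrt{59164282994}}{1766} \approx 2066.0$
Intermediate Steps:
$L{\left(f,H \right)} = \frac{H + f}{-2086 + f}$
$\sqrt{a{\left(-2066 \right)} + L{\left(-1446,-1712 \right)}} = \sqrt{\left(-2066\right)^{2} + \frac{-1712 - 1446}{-2086 - 1446}} = \sqrt{4268356 + \frac{1}{-3532} \left(-3158\right)} = \sqrt{4268356 - - \frac{1579}{1766}} = \sqrt{4268356 + \frac{1579}{1766}} = \sqrt{\frac{7537918275}{1766}} = \frac{15 \sqrt{59164282994}}{1766}$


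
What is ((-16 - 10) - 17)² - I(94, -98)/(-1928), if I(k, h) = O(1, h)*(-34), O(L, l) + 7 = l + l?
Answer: 1785887/964 ≈ 1852.6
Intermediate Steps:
O(L, l) = -7 + 2*l (O(L, l) = -7 + (l + l) = -7 + 2*l)
I(k, h) = 238 - 68*h (I(k, h) = (-7 + 2*h)*(-34) = 238 - 68*h)
((-16 - 10) - 17)² - I(94, -98)/(-1928) = ((-16 - 10) - 17)² - (238 - 68*(-98))/(-1928) = (-26 - 17)² - (238 + 6664)*(-1)/1928 = (-43)² - 6902*(-1)/1928 = 1849 - 1*(-3451/964) = 1849 + 3451/964 = 1785887/964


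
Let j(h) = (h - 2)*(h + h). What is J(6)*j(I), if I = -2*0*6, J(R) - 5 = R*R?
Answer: 0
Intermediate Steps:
J(R) = 5 + R**2 (J(R) = 5 + R*R = 5 + R**2)
I = 0 (I = 0*6 = 0)
j(h) = 2*h*(-2 + h) (j(h) = (-2 + h)*(2*h) = 2*h*(-2 + h))
J(6)*j(I) = (5 + 6**2)*(2*0*(-2 + 0)) = (5 + 36)*(2*0*(-2)) = 41*0 = 0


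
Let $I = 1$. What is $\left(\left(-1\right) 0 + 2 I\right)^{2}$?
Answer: $4$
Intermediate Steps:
$\left(\left(-1\right) 0 + 2 I\right)^{2} = \left(\left(-1\right) 0 + 2 \cdot 1\right)^{2} = \left(0 + 2\right)^{2} = 2^{2} = 4$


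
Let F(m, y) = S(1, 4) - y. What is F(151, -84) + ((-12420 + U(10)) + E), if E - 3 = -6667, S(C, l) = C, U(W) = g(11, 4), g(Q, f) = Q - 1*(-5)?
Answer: -18983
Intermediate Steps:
g(Q, f) = 5 + Q (g(Q, f) = Q + 5 = 5 + Q)
U(W) = 16 (U(W) = 5 + 11 = 16)
E = -6664 (E = 3 - 6667 = -6664)
F(m, y) = 1 - y
F(151, -84) + ((-12420 + U(10)) + E) = (1 - 1*(-84)) + ((-12420 + 16) - 6664) = (1 + 84) + (-12404 - 6664) = 85 - 19068 = -18983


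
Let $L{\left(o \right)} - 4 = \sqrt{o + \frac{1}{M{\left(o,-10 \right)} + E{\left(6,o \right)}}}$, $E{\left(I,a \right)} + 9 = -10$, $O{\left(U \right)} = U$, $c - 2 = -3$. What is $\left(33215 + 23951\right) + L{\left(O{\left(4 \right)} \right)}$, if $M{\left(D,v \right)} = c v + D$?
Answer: $57170 + \frac{\sqrt{95}}{5} \approx 57172.0$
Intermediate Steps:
$c = -1$ ($c = 2 - 3 = -1$)
$E{\left(I,a \right)} = -19$ ($E{\left(I,a \right)} = -9 - 10 = -19$)
$M{\left(D,v \right)} = D - v$ ($M{\left(D,v \right)} = - v + D = D - v$)
$L{\left(o \right)} = 4 + \sqrt{o + \frac{1}{-9 + o}}$ ($L{\left(o \right)} = 4 + \sqrt{o + \frac{1}{\left(o - -10\right) - 19}} = 4 + \sqrt{o + \frac{1}{\left(o + 10\right) - 19}} = 4 + \sqrt{o + \frac{1}{\left(10 + o\right) - 19}} = 4 + \sqrt{o + \frac{1}{-9 + o}}$)
$\left(33215 + 23951\right) + L{\left(O{\left(4 \right)} \right)} = \left(33215 + 23951\right) + \left(4 + \sqrt{\frac{1 + 4 \left(-9 + 4\right)}{-9 + 4}}\right) = 57166 + \left(4 + \sqrt{\frac{1 + 4 \left(-5\right)}{-5}}\right) = 57166 + \left(4 + \sqrt{- \frac{1 - 20}{5}}\right) = 57166 + \left(4 + \sqrt{\left(- \frac{1}{5}\right) \left(-19\right)}\right) = 57166 + \left(4 + \sqrt{\frac{19}{5}}\right) = 57166 + \left(4 + \frac{\sqrt{95}}{5}\right) = 57170 + \frac{\sqrt{95}}{5}$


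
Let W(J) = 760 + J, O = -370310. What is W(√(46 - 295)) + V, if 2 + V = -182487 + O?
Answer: -552039 + I*√249 ≈ -5.5204e+5 + 15.78*I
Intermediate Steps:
V = -552799 (V = -2 + (-182487 - 370310) = -2 - 552797 = -552799)
W(√(46 - 295)) + V = (760 + √(46 - 295)) - 552799 = (760 + √(-249)) - 552799 = (760 + I*√249) - 552799 = -552039 + I*√249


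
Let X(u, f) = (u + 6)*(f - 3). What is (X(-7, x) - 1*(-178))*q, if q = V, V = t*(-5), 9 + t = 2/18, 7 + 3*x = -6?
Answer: 222400/27 ≈ 8237.0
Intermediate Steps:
x = -13/3 (x = -7/3 + (⅓)*(-6) = -7/3 - 2 = -13/3 ≈ -4.3333)
t = -80/9 (t = -9 + 2/18 = -9 + 2*(1/18) = -9 + ⅑ = -80/9 ≈ -8.8889)
V = 400/9 (V = -80/9*(-5) = 400/9 ≈ 44.444)
q = 400/9 ≈ 44.444
X(u, f) = (-3 + f)*(6 + u) (X(u, f) = (6 + u)*(-3 + f) = (-3 + f)*(6 + u))
(X(-7, x) - 1*(-178))*q = ((-18 - 3*(-7) + 6*(-13/3) - 13/3*(-7)) - 1*(-178))*(400/9) = ((-18 + 21 - 26 + 91/3) + 178)*(400/9) = (22/3 + 178)*(400/9) = (556/3)*(400/9) = 222400/27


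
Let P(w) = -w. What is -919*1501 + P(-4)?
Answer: -1379415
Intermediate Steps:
-919*1501 + P(-4) = -919*1501 - 1*(-4) = -1379419 + 4 = -1379415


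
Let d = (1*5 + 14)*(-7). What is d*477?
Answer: -63441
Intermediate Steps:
d = -133 (d = (5 + 14)*(-7) = 19*(-7) = -133)
d*477 = -133*477 = -63441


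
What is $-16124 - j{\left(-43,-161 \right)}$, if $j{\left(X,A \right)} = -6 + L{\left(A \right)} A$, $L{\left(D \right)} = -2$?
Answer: $-16440$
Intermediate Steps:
$j{\left(X,A \right)} = -6 - 2 A$
$-16124 - j{\left(-43,-161 \right)} = -16124 - \left(-6 - -322\right) = -16124 - \left(-6 + 322\right) = -16124 - 316 = -16440$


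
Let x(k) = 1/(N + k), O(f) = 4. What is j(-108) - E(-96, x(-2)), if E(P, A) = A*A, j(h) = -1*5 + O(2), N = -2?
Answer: -17/16 ≈ -1.0625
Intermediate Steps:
j(h) = -1 (j(h) = -1*5 + 4 = -5 + 4 = -1)
x(k) = 1/(-2 + k)
E(P, A) = A²
j(-108) - E(-96, x(-2)) = -1 - (1/(-2 - 2))² = -1 - (1/(-4))² = -1 - (-¼)² = -1 - 1*1/16 = -1 - 1/16 = -17/16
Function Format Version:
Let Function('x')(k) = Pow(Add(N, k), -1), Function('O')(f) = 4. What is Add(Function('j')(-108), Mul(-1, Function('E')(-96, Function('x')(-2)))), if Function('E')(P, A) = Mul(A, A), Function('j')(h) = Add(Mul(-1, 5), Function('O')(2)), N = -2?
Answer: Rational(-17, 16) ≈ -1.0625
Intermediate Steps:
Function('j')(h) = -1 (Function('j')(h) = Add(Mul(-1, 5), 4) = Add(-5, 4) = -1)
Function('x')(k) = Pow(Add(-2, k), -1)
Function('E')(P, A) = Pow(A, 2)
Add(Function('j')(-108), Mul(-1, Function('E')(-96, Function('x')(-2)))) = Add(-1, Mul(-1, Pow(Pow(Add(-2, -2), -1), 2))) = Add(-1, Mul(-1, Pow(Pow(-4, -1), 2))) = Add(-1, Mul(-1, Pow(Rational(-1, 4), 2))) = Add(-1, Mul(-1, Rational(1, 16))) = Add(-1, Rational(-1, 16)) = Rational(-17, 16)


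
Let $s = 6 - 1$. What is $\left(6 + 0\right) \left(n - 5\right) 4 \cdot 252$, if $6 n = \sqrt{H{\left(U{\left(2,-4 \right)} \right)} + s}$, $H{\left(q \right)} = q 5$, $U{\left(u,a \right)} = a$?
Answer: $-30240 + 1008 i \sqrt{15} \approx -30240.0 + 3904.0 i$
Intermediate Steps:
$H{\left(q \right)} = 5 q$
$s = 5$ ($s = 6 - 1 = 5$)
$n = \frac{i \sqrt{15}}{6}$ ($n = \frac{\sqrt{5 \left(-4\right) + 5}}{6} = \frac{\sqrt{-20 + 5}}{6} = \frac{\sqrt{-15}}{6} = \frac{i \sqrt{15}}{6} \approx 0.6455 i$)
$\left(6 + 0\right) \left(n - 5\right) 4 \cdot 252 = \left(6 + 0\right) \left(\frac{i \sqrt{15}}{6} - 5\right) 4 \cdot 252 = 6 \left(-5 + \frac{i \sqrt{15}}{6}\right) 4 \cdot 252 = \left(-30 + i \sqrt{15}\right) 4 \cdot 252 = \left(-120 + 4 i \sqrt{15}\right) 252 = -30240 + 1008 i \sqrt{15}$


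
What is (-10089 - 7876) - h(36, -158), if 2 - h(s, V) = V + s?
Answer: -18089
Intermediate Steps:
h(s, V) = 2 - V - s (h(s, V) = 2 - (V + s) = 2 + (-V - s) = 2 - V - s)
(-10089 - 7876) - h(36, -158) = (-10089 - 7876) - (2 - 1*(-158) - 1*36) = -17965 - (2 + 158 - 36) = -17965 - 1*124 = -17965 - 124 = -18089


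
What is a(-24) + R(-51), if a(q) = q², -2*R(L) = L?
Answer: 1203/2 ≈ 601.50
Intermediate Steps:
R(L) = -L/2
a(-24) + R(-51) = (-24)² - ½*(-51) = 576 + 51/2 = 1203/2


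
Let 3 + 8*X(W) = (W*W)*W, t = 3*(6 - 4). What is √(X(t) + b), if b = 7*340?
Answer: √38506/4 ≈ 49.057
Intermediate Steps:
t = 6 (t = 3*2 = 6)
X(W) = -3/8 + W³/8 (X(W) = -3/8 + ((W*W)*W)/8 = -3/8 + (W²*W)/8 = -3/8 + W³/8)
b = 2380
√(X(t) + b) = √((-3/8 + (⅛)*6³) + 2380) = √((-3/8 + (⅛)*216) + 2380) = √((-3/8 + 27) + 2380) = √(213/8 + 2380) = √(19253/8) = √38506/4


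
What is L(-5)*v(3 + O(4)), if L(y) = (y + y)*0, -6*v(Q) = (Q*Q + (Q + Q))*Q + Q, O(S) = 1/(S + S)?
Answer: 0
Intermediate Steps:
O(S) = 1/(2*S)
v(Q) = -Q/6 - Q*(Q**2 + 2*Q)/6 (v(Q) = -((Q*Q + (Q + Q))*Q + Q)/6 = -((Q**2 + 2*Q)*Q + Q)/6 = -(Q*(Q**2 + 2*Q) + Q)/6 = -(Q + Q*(Q**2 + 2*Q))/6 = -Q/6 - Q*(Q**2 + 2*Q)/6)
L(y) = 0 (L(y) = (2*y)*0 = 0)
L(-5)*v(3 + O(4)) = 0*(-(3 + (1/2)/4)*(1 + (3 + (1/2)/4)**2 + 2*(3 + (1/2)/4))/6) = 0*(-(3 + (1/2)*(1/4))*(1 + (3 + (1/2)*(1/4))**2 + 2*(3 + (1/2)*(1/4)))/6) = 0*(-(3 + 1/8)*(1 + (3 + 1/8)**2 + 2*(3 + 1/8))/6) = 0*(-1/6*25/8*(1 + (25/8)**2 + 2*(25/8))) = 0*(-1/6*25/8*(1 + 625/64 + 25/4)) = 0*(-1/6*25/8*1089/64) = 0*(-9075/1024) = 0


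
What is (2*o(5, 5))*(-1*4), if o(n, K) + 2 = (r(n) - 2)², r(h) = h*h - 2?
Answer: -3512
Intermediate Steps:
r(h) = -2 + h² (r(h) = h² - 2 = -2 + h²)
o(n, K) = -2 + (-4 + n²)² (o(n, K) = -2 + ((-2 + n²) - 2)² = -2 + (-4 + n²)²)
(2*o(5, 5))*(-1*4) = (2*(-2 + (-4 + 5²)²))*(-1*4) = (2*(-2 + (-4 + 25)²))*(-4) = (2*(-2 + 21²))*(-4) = (2*(-2 + 441))*(-4) = (2*439)*(-4) = 878*(-4) = -3512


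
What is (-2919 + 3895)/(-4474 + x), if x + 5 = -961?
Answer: -61/340 ≈ -0.17941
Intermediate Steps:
x = -966 (x = -5 - 961 = -966)
(-2919 + 3895)/(-4474 + x) = (-2919 + 3895)/(-4474 - 966) = 976/(-5440) = 976*(-1/5440) = -61/340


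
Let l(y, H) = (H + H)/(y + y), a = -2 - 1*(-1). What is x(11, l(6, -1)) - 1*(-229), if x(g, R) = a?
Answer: 228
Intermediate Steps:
a = -1 (a = -2 + 1 = -1)
l(y, H) = H/y (l(y, H) = (2*H)/((2*y)) = (2*H)*(1/(2*y)) = H/y)
x(g, R) = -1
x(11, l(6, -1)) - 1*(-229) = -1 - 1*(-229) = -1 + 229 = 228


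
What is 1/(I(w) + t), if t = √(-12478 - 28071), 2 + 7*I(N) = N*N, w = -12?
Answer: 994/2007065 - 49*I*√40549/2007065 ≈ 0.00049525 - 0.0049161*I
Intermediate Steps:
I(N) = -2/7 + N²/7 (I(N) = -2/7 + (N*N)/7 = -2/7 + N²/7)
t = I*√40549 (t = √(-40549) = I*√40549 ≈ 201.37*I)
1/(I(w) + t) = 1/((-2/7 + (⅐)*(-12)²) + I*√40549) = 1/((-2/7 + (⅐)*144) + I*√40549) = 1/((-2/7 + 144/7) + I*√40549) = 1/(142/7 + I*√40549)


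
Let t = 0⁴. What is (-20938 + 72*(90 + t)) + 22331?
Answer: 7873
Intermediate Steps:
t = 0
(-20938 + 72*(90 + t)) + 22331 = (-20938 + 72*(90 + 0)) + 22331 = (-20938 + 72*90) + 22331 = (-20938 + 6480) + 22331 = -14458 + 22331 = 7873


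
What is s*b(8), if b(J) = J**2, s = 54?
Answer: 3456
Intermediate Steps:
s*b(8) = 54*8**2 = 54*64 = 3456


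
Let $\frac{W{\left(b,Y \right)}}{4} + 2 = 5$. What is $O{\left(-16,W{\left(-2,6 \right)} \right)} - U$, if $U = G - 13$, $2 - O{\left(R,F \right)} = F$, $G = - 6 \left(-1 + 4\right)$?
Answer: $21$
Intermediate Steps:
$W{\left(b,Y \right)} = 12$ ($W{\left(b,Y \right)} = -8 + 4 \cdot 5 = -8 + 20 = 12$)
$G = -18$ ($G = \left(-6\right) 3 = -18$)
$O{\left(R,F \right)} = 2 - F$
$U = -31$ ($U = -18 - 13 = -31$)
$O{\left(-16,W{\left(-2,6 \right)} \right)} - U = \left(2 - 12\right) - -31 = \left(2 - 12\right) + 31 = -10 + 31 = 21$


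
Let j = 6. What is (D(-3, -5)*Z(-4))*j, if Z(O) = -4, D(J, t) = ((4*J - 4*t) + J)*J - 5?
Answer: 480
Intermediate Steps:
D(J, t) = -5 + J*(-4*t + 5*J) (D(J, t) = ((-4*t + 4*J) + J)*J - 5 = (-4*t + 5*J)*J - 5 = J*(-4*t + 5*J) - 5 = -5 + J*(-4*t + 5*J))
(D(-3, -5)*Z(-4))*j = ((-5 + 5*(-3)² - 4*(-3)*(-5))*(-4))*6 = ((-5 + 5*9 - 60)*(-4))*6 = ((-5 + 45 - 60)*(-4))*6 = -20*(-4)*6 = 80*6 = 480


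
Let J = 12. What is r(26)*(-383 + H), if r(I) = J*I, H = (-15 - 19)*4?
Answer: -161928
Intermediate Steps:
H = -136 (H = -34*4 = -136)
r(I) = 12*I
r(26)*(-383 + H) = (12*26)*(-383 - 136) = 312*(-519) = -161928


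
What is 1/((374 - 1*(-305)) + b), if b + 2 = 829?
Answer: 1/1506 ≈ 0.00066401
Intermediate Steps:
b = 827 (b = -2 + 829 = 827)
1/((374 - 1*(-305)) + b) = 1/((374 - 1*(-305)) + 827) = 1/((374 + 305) + 827) = 1/(679 + 827) = 1/1506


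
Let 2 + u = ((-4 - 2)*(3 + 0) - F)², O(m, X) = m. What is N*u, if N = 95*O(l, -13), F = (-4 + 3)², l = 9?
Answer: 306945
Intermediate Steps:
F = 1 (F = (-1)² = 1)
N = 855 (N = 95*9 = 855)
u = 359 (u = -2 + ((-4 - 2)*(3 + 0) - 1*1)² = -2 + (-6*3 - 1)² = -2 + (-18 - 1)² = -2 + (-19)² = -2 + 361 = 359)
N*u = 855*359 = 306945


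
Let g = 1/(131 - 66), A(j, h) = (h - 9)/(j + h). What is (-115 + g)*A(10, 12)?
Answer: -11211/715 ≈ -15.680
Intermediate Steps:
A(j, h) = (-9 + h)/(h + j)
g = 1/65 ≈ 0.015385
(-115 + g)*A(10, 12) = (-115 + 1/65)*((-9 + 12)/(12 + 10)) = -7474*3/(65*22) = -3737*3/715 = -7474/65*3/22 = -11211/715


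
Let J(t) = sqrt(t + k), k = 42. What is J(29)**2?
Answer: 71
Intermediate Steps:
J(t) = sqrt(42 + t) (J(t) = sqrt(t + 42) = sqrt(42 + t))
J(29)**2 = (sqrt(42 + 29))**2 = (sqrt(71))**2 = 71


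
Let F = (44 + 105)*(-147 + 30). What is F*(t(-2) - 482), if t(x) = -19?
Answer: 8733933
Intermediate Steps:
F = -17433 (F = 149*(-117) = -17433)
F*(t(-2) - 482) = -17433*(-19 - 482) = -17433*(-501) = 8733933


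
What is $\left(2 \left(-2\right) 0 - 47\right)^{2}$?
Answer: $2209$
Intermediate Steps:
$\left(2 \left(-2\right) 0 - 47\right)^{2} = \left(\left(-4\right) 0 - 47\right)^{2} = \left(0 - 47\right)^{2} = \left(-47\right)^{2} = 2209$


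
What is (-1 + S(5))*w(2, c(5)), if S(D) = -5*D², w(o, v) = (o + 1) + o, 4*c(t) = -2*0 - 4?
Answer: -630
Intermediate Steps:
c(t) = -1 (c(t) = (-2*0 - 4)/4 = (0 - 4)/4 = (¼)*(-4) = -1)
w(o, v) = 1 + 2*o (w(o, v) = (1 + o) + o = 1 + 2*o)
(-1 + S(5))*w(2, c(5)) = (-1 - 5*5²)*(1 + 2*2) = (-1 - 5*25)*(1 + 4) = (-1 - 125)*5 = -126*5 = -630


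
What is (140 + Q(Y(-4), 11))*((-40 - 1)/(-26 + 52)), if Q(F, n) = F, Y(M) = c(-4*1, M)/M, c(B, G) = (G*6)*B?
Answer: -2378/13 ≈ -182.92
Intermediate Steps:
c(B, G) = 6*B*G (c(B, G) = (6*G)*B = 6*B*G)
Y(M) = -24 (Y(M) = (6*(-4*1)*M)/M = (6*(-4)*M)/M = (-24*M)/M = -24)
(140 + Q(Y(-4), 11))*((-40 - 1)/(-26 + 52)) = (140 - 24)*((-40 - 1)/(-26 + 52)) = 116*(-41/26) = -2378/13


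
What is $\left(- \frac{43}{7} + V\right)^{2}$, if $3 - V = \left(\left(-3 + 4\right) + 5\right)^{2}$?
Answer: $\frac{75076}{49} \approx 1532.2$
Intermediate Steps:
$V = -33$ ($V = 3 - \left(\left(-3 + 4\right) + 5\right)^{2} = 3 - \left(1 + 5\right)^{2} = 3 - 6^{2} = 3 - 36 = -33$)
$\left(- \frac{43}{7} + V\right)^{2} = \left(- \frac{43}{7} - 33\right)^{2} = \left(- \frac{274}{7}\right)^{2} = \frac{75076}{49}$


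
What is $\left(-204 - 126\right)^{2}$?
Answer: $108900$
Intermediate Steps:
$\left(-204 - 126\right)^{2} = \left(-330\right)^{2} = 108900$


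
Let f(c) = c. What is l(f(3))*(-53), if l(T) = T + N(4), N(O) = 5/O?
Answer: -901/4 ≈ -225.25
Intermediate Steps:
l(T) = 5/4 + T (l(T) = T + 5/4 = 5/4 + T)
l(f(3))*(-53) = (5/4 + 3)*(-53) = (17/4)*(-53) = -901/4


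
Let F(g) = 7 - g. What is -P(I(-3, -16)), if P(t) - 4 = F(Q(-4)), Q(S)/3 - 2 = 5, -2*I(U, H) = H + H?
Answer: 10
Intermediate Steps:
I(U, H) = -H (I(U, H) = -(H + H)/2 = -H)
Q(S) = 21 (Q(S) = 6 + 3*5 = 6 + 15 = 21)
P(t) = -10 (P(t) = 4 + (7 - 1*21) = 4 + (7 - 21) = 4 - 14 = -10)
-P(I(-3, -16)) = -1*(-10) = 10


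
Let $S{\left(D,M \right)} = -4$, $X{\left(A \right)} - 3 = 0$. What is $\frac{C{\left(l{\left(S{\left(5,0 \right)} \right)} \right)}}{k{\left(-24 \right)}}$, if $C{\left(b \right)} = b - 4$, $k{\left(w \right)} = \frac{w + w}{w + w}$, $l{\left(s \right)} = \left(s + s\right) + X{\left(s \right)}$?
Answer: $-9$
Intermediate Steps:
$X{\left(A \right)} = 3$ ($X{\left(A \right)} = 3 + 0 = 3$)
$l{\left(s \right)} = 3 + 2 s$ ($l{\left(s \right)} = \left(s + s\right) + 3 = 2 s + 3 = 3 + 2 s$)
$k{\left(w \right)} = 1$ ($k{\left(w \right)} = \frac{2 w}{2 w} = 2 w \frac{1}{2 w} = 1$)
$C{\left(b \right)} = -4 + b$ ($C{\left(b \right)} = b - 4 = -4 + b$)
$\frac{C{\left(l{\left(S{\left(5,0 \right)} \right)} \right)}}{k{\left(-24 \right)}} = \frac{-4 + \left(3 + 2 \left(-4\right)\right)}{1} = \left(-4 + \left(3 - 8\right)\right) 1 = \left(-4 - 5\right) 1 = \left(-9\right) 1 = -9$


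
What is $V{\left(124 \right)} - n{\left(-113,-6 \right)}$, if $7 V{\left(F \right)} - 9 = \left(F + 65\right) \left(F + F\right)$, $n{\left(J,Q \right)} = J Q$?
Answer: $\frac{42135}{7} \approx 6019.3$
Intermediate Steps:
$V{\left(F \right)} = \frac{9}{7} + \frac{2 F \left(65 + F\right)}{7}$ ($V{\left(F \right)} = \frac{9}{7} + \frac{\left(F + 65\right) \left(F + F\right)}{7} = \frac{9}{7} + \frac{\left(65 + F\right) 2 F}{7} = \frac{9}{7} + \frac{2 F \left(65 + F\right)}{7}$)
$V{\left(124 \right)} - n{\left(-113,-6 \right)} = \left(\frac{9}{7} + \frac{2 \cdot 124^{2}}{7} + \frac{130}{7} \cdot 124\right) - \left(-113\right) \left(-6\right) = \left(\frac{9}{7} + \frac{2}{7} \cdot 15376 + \frac{16120}{7}\right) - 678 = \left(\frac{9}{7} + \frac{30752}{7} + \frac{16120}{7}\right) - 678 = \frac{46881}{7} - 678 = \frac{42135}{7}$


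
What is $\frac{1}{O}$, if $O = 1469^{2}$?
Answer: $\frac{1}{2157961} \approx 4.634 \cdot 10^{-7}$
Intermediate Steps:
$O = 2157961$
$\frac{1}{O} = \frac{1}{2157961}$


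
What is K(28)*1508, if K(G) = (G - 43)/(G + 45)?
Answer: -22620/73 ≈ -309.86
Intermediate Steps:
K(G) = (-43 + G)/(45 + G)
K(28)*1508 = ((-43 + 28)/(45 + 28))*1508 = (-15/73)*1508 = ((1/73)*(-15))*1508 = -15/73*1508 = -22620/73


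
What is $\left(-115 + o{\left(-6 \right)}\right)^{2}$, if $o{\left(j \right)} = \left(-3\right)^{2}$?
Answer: $11236$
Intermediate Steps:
$o{\left(j \right)} = 9$
$\left(-115 + o{\left(-6 \right)}\right)^{2} = \left(-115 + 9\right)^{2} = \left(-106\right)^{2} = 11236$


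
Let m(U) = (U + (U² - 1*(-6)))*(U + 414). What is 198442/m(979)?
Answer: 99221/668240209 ≈ 0.00014848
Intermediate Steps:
m(U) = (414 + U)*(6 + U + U²) (m(U) = (U + (U² + 6))*(414 + U) = (U + (6 + U²))*(414 + U) = (6 + U + U²)*(414 + U) = (414 + U)*(6 + U + U²))
198442/m(979) = 198442/(2484 + 979³ + 415*979² + 420*979) = 198442/(2484 + 938313739 + 415*958441 + 411180) = 198442/(2484 + 938313739 + 397753015 + 411180) = 198442/1336480418 = 198442*(1/1336480418) = 99221/668240209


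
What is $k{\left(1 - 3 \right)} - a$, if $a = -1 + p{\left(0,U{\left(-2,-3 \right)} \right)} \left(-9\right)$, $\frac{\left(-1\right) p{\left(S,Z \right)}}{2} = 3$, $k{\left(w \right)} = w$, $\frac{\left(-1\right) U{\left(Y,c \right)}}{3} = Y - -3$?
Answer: $-55$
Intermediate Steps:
$U{\left(Y,c \right)} = -9 - 3 Y$ ($U{\left(Y,c \right)} = - 3 \left(Y - -3\right) = - 3 \left(Y + 3\right) = - 3 \left(3 + Y\right) = -9 - 3 Y$)
$p{\left(S,Z \right)} = -6$ ($p{\left(S,Z \right)} = \left(-2\right) 3 = -6$)
$a = 53$ ($a = -1 - -54 = -1 + 54 = 53$)
$k{\left(1 - 3 \right)} - a = \left(1 - 3\right) - 53 = -2 - 53 = -55$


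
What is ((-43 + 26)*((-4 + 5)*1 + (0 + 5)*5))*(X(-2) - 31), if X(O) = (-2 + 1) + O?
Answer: 15028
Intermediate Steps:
X(O) = -1 + O
((-43 + 26)*((-4 + 5)*1 + (0 + 5)*5))*(X(-2) - 31) = ((-43 + 26)*((-4 + 5)*1 + (0 + 5)*5))*((-1 - 2) - 31) = (-17*(1*1 + 5*5))*(-3 - 31) = -17*(1 + 25)*(-34) = -17*26*(-34) = -442*(-34) = 15028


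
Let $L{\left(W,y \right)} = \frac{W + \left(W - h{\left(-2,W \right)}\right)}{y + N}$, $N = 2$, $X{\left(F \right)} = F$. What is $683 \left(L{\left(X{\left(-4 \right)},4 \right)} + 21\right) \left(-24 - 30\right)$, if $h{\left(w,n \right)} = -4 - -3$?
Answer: $-731493$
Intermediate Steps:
$h{\left(w,n \right)} = -1$ ($h{\left(w,n \right)} = -4 + 3 = -1$)
$L{\left(W,y \right)} = \frac{1 + 2 W}{2 + y}$ ($L{\left(W,y \right)} = \frac{W + \left(W - -1\right)}{y + 2} = \frac{W + \left(W + 1\right)}{2 + y} = \frac{W + \left(1 + W\right)}{2 + y} = \frac{1 + 2 W}{2 + y}$)
$683 \left(L{\left(X{\left(-4 \right)},4 \right)} + 21\right) \left(-24 - 30\right) = 683 \left(\frac{1 + 2 \left(-4\right)}{2 + 4} + 21\right) \left(-24 - 30\right) = 683 \left(\frac{1 - 8}{6} + 21\right) \left(-54\right) = 683 \left(\frac{1}{6} \left(-7\right) + 21\right) \left(-54\right) = 683 \left(- \frac{7}{6} + 21\right) \left(-54\right) = 683 \cdot \frac{119}{6} \left(-54\right) = 683 \left(-1071\right) = -731493$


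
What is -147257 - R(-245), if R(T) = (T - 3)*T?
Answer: -208017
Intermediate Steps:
R(T) = T*(-3 + T) (R(T) = (-3 + T)*T = T*(-3 + T))
-147257 - R(-245) = -147257 - (-245)*(-3 - 245) = -147257 - (-245)*(-248) = -147257 - 1*60760 = -147257 - 60760 = -208017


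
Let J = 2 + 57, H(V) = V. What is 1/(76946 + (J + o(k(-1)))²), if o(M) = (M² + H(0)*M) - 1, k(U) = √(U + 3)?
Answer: 1/80546 ≈ 1.2415e-5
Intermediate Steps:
J = 59
k(U) = √(3 + U)
o(M) = -1 + M² (o(M) = (M² + 0*M) - 1 = (M² + 0) - 1 = M² - 1 = -1 + M²)
1/(76946 + (J + o(k(-1)))²) = 1/(76946 + (59 + (-1 + (√(3 - 1))²))²) = 1/(76946 + (59 + (-1 + (√2)²))²) = 1/(76946 + (59 + (-1 + 2))²) = 1/(76946 + (59 + 1)²) = 1/(76946 + 60²) = 1/(76946 + 3600) = 1/80546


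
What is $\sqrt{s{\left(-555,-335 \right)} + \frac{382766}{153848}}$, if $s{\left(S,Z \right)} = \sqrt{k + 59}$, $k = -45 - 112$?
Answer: $\frac{\sqrt{3680486473 + 10355278108 i \sqrt{2}}}{38462} \approx 2.5195 + 1.9646 i$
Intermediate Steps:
$k = -157$
$s{\left(S,Z \right)} = 7 i \sqrt{2}$ ($s{\left(S,Z \right)} = \sqrt{-157 + 59} = \sqrt{-98} = 7 i \sqrt{2}$)
$\sqrt{s{\left(-555,-335 \right)} + \frac{382766}{153848}} = \sqrt{7 i \sqrt{2} + \frac{382766}{153848}} = \sqrt{7 i \sqrt{2} + 382766 \cdot \frac{1}{153848}} = \sqrt{7 i \sqrt{2} + \frac{191383}{76924}} = \sqrt{\frac{191383}{76924} + 7 i \sqrt{2}}$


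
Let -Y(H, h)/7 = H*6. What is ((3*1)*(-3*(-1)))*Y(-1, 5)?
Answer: 378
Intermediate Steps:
Y(H, h) = -42*H (Y(H, h) = -7*H*6 = -42*H)
((3*1)*(-3*(-1)))*Y(-1, 5) = ((3*1)*(-3*(-1)))*(-42*(-1)) = (3*3)*42 = 9*42 = 378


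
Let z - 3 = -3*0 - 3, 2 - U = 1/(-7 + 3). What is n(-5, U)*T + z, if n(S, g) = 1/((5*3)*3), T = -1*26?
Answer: -26/45 ≈ -0.57778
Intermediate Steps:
T = -26
U = 9/4 (U = 2 - 1/(-7 + 3) = 2 - 1/(-4) = 2 - 1*(-1/4) = 2 + 1/4 = 9/4 ≈ 2.2500)
n(S, g) = 1/45 (n(S, g) = 1/(15*3) = 1/45)
z = 0 (z = 3 + (-3*0 - 3) = 3 + (0 - 3) = 3 - 3 = 0)
n(-5, U)*T + z = (1/45)*(-26) + 0 = -26/45 + 0 = -26/45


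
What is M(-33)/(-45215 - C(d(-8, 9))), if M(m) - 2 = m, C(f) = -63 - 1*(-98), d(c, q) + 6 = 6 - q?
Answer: 31/45250 ≈ 0.00068508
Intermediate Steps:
d(c, q) = -q (d(c, q) = -6 + (6 - q) = -q)
C(f) = 35 (C(f) = -63 + 98 = 35)
M(m) = 2 + m
M(-33)/(-45215 - C(d(-8, 9))) = (2 - 33)/(-45215 - 1*35) = -31/(-45215 - 35) = -31/(-45250) = -31*(-1/45250) = 31/45250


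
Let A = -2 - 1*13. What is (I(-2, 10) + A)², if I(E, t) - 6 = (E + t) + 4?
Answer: 9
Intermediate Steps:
I(E, t) = 10 + E + t (I(E, t) = 6 + ((E + t) + 4) = 6 + (4 + E + t) = 10 + E + t)
A = -15 (A = -2 - 13 = -15)
(I(-2, 10) + A)² = ((10 - 2 + 10) - 15)² = (18 - 15)² = 3² = 9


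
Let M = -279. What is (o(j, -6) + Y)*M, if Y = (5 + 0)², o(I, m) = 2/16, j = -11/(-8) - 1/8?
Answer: -56079/8 ≈ -7009.9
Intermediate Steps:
j = 5/4 (j = -11*(-⅛) - 1*⅛ = 11/8 - ⅛ = 5/4 ≈ 1.2500)
o(I, m) = ⅛ (o(I, m) = 2*(1/16) = ⅛)
Y = 25 (Y = 5² = 25)
(o(j, -6) + Y)*M = (⅛ + 25)*(-279) = (201/8)*(-279) = -56079/8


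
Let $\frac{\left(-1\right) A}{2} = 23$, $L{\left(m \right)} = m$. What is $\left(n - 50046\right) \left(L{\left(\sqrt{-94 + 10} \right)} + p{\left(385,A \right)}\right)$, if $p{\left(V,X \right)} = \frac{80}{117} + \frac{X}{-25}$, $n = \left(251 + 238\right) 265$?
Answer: $\frac{195718966}{975} + 159078 i \sqrt{21} \approx 2.0074 \cdot 10^{5} + 7.2899 \cdot 10^{5} i$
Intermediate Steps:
$A = -46$ ($A = \left(-2\right) 23 = -46$)
$n = 129585$ ($n = 489 \cdot 265 = 129585$)
$p{\left(V,X \right)} = \frac{80}{117} - \frac{X}{25}$ ($p{\left(V,X \right)} = 80 \cdot \frac{1}{117} + X \left(- \frac{1}{25}\right) = \frac{80}{117} - \frac{X}{25}$)
$\left(n - 50046\right) \left(L{\left(\sqrt{-94 + 10} \right)} + p{\left(385,A \right)}\right) = \left(129585 - 50046\right) \left(\sqrt{-94 + 10} + \left(\frac{80}{117} - - \frac{46}{25}\right)\right) = 79539 \left(\sqrt{-84} + \left(\frac{80}{117} + \frac{46}{25}\right)\right) = 79539 \left(2 i \sqrt{21} + \frac{7382}{2925}\right) = 79539 \left(\frac{7382}{2925} + 2 i \sqrt{21}\right) = \frac{195718966}{975} + 159078 i \sqrt{21}$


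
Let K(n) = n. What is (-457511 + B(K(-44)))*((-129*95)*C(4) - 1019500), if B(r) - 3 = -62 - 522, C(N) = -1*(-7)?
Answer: 506322216220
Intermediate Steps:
C(N) = 7
B(r) = -581 (B(r) = 3 + (-62 - 522) = 3 - 584 = -581)
(-457511 + B(K(-44)))*((-129*95)*C(4) - 1019500) = (-457511 - 581)*(-129*95*7 - 1019500) = -458092*(-12255*7 - 1019500) = -458092*(-85785 - 1019500) = -458092*(-1105285) = 506322216220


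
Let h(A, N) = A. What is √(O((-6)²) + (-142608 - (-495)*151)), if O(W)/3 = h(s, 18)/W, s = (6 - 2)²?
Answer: I*√610755/3 ≈ 260.5*I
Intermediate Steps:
s = 16 (s = 4² = 16)
O(W) = 48/W (O(W) = 3*(16/W) = 48/W)
√(O((-6)²) + (-142608 - (-495)*151)) = √(48/((-6)²) + (-142608 - (-495)*151)) = √(48/36 + (-142608 - 1*(-74745))) = √(48*(1/36) + (-142608 + 74745)) = √(4/3 - 67863) = √(-203585/3) = I*√610755/3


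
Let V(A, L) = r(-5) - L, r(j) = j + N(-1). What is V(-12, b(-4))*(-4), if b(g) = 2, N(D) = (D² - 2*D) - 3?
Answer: 28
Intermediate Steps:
N(D) = -3 + D² - 2*D
r(j) = j (r(j) = j + (-3 + (-1)² - 2*(-1)) = j + (-3 + 1 + 2) = j + 0 = j)
V(A, L) = -5 - L
V(-12, b(-4))*(-4) = (-5 - 1*2)*(-4) = (-5 - 2)*(-4) = -7*(-4) = 28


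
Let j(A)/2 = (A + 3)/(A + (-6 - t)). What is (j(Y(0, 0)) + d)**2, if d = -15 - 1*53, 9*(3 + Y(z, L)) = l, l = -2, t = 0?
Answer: 31809600/6889 ≈ 4617.4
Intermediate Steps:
Y(z, L) = -29/9 (Y(z, L) = -3 + (1/9)*(-2) = -3 - 2/9 = -29/9)
d = -68 (d = -15 - 53 = -68)
j(A) = 2*(3 + A)/(-6 + A) (j(A) = 2*((A + 3)/(A + (-6 - 1*0))) = 2*((3 + A)/(A + (-6 + 0))) = 2*((3 + A)/(A - 6)) = 2*((3 + A)/(-6 + A)) = 2*(3 + A)/(-6 + A))
(j(Y(0, 0)) + d)**2 = (2*(3 - 29/9)/(-6 - 29/9) - 68)**2 = (2*(-2/9)/(-83/9) - 68)**2 = (2*(-9/83)*(-2/9) - 68)**2 = (4/83 - 68)**2 = (-5640/83)**2 = 31809600/6889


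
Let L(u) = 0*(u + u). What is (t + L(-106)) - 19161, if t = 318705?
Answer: 299544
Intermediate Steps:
L(u) = 0 (L(u) = 0*(2*u) = 0)
(t + L(-106)) - 19161 = (318705 + 0) - 19161 = 318705 - 19161 = 299544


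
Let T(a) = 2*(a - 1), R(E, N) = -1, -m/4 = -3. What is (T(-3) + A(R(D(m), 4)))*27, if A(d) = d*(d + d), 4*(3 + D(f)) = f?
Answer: -162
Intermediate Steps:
m = 12 (m = -4*(-3) = 12)
D(f) = -3 + f/4
T(a) = -2 + 2*a (T(a) = 2*(-1 + a) = -2 + 2*a)
A(d) = 2*d² (A(d) = d*(2*d) = 2*d²)
(T(-3) + A(R(D(m), 4)))*27 = ((-2 + 2*(-3)) + 2*(-1)²)*27 = ((-2 - 6) + 2*1)*27 = (-8 + 2)*27 = -6*27 = -162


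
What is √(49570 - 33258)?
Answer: 2*√4078 ≈ 127.72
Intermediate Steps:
√(49570 - 33258) = √16312 = 2*√4078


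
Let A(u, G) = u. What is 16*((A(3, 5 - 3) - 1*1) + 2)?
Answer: 64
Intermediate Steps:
16*((A(3, 5 - 3) - 1*1) + 2) = 16*((3 - 1*1) + 2) = 16*((3 - 1) + 2) = 16*(2 + 2) = 16*4 = 64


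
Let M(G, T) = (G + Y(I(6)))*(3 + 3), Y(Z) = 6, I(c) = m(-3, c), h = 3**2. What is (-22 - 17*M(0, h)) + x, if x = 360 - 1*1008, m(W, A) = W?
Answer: -1282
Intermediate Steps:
h = 9
I(c) = -3
x = -648 (x = 360 - 1008 = -648)
M(G, T) = 36 + 6*G (M(G, T) = (G + 6)*(3 + 3) = (6 + G)*6 = 36 + 6*G)
(-22 - 17*M(0, h)) + x = (-22 - 17*(36 + 6*0)) - 648 = (-22 - 17*(36 + 0)) - 648 = (-22 - 17*36) - 648 = (-22 - 612) - 648 = -634 - 648 = -1282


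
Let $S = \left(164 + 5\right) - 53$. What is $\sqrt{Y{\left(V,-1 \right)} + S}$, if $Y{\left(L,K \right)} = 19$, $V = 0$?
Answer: $3 \sqrt{15} \approx 11.619$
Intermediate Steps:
$S = 116$ ($S = 169 - 53 = 116$)
$\sqrt{Y{\left(V,-1 \right)} + S} = \sqrt{19 + 116} = \sqrt{135} = 3 \sqrt{15}$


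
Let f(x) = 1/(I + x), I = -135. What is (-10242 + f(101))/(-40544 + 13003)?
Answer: 348229/936394 ≈ 0.37188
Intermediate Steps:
f(x) = 1/(-135 + x)
(-10242 + f(101))/(-40544 + 13003) = (-10242 + 1/(-135 + 101))/(-40544 + 13003) = (-10242 + 1/(-34))/(-27541) = (-10242 - 1/34)*(-1/27541) = -348229/34*(-1/27541) = 348229/936394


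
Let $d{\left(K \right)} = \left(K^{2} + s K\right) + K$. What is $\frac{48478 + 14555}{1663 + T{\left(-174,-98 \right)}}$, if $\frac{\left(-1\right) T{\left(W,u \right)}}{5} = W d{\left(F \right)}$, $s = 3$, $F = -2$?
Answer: $- \frac{63033}{1817} \approx -34.691$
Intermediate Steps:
$d{\left(K \right)} = K^{2} + 4 K$ ($d{\left(K \right)} = \left(K^{2} + 3 K\right) + K = K^{2} + 4 K$)
$T{\left(W,u \right)} = 20 W$ ($T{\left(W,u \right)} = - 5 W \left(- 2 \left(4 - 2\right)\right) = - 5 W \left(\left(-2\right) 2\right) = - 5 W \left(-4\right) = - 5 \left(- 4 W\right) = 20 W$)
$\frac{48478 + 14555}{1663 + T{\left(-174,-98 \right)}} = \frac{48478 + 14555}{1663 + 20 \left(-174\right)} = \frac{63033}{1663 - 3480} = \frac{63033}{-1817} = 63033 \left(- \frac{1}{1817}\right) = - \frac{63033}{1817}$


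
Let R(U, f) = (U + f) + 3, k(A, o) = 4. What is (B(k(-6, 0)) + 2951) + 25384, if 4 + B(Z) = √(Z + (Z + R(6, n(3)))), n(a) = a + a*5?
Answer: 28331 + √35 ≈ 28337.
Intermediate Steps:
n(a) = 6*a (n(a) = a + 5*a = 6*a)
R(U, f) = 3 + U + f
B(Z) = -4 + √(27 + 2*Z) (B(Z) = -4 + √(Z + (Z + (3 + 6 + 6*3))) = -4 + √(Z + (Z + (3 + 6 + 18))) = -4 + √(Z + (Z + 27)) = -4 + √(Z + (27 + Z)) = -4 + √(27 + 2*Z))
(B(k(-6, 0)) + 2951) + 25384 = ((-4 + √(27 + 2*4)) + 2951) + 25384 = ((-4 + √(27 + 8)) + 2951) + 25384 = ((-4 + √35) + 2951) + 25384 = (2947 + √35) + 25384 = 28331 + √35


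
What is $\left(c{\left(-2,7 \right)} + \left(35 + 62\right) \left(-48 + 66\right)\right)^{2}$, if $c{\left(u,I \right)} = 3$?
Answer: $3059001$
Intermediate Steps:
$\left(c{\left(-2,7 \right)} + \left(35 + 62\right) \left(-48 + 66\right)\right)^{2} = \left(3 + \left(35 + 62\right) \left(-48 + 66\right)\right)^{2} = \left(3 + 97 \cdot 18\right)^{2} = \left(3 + 1746\right)^{2} = 1749^{2} = 3059001$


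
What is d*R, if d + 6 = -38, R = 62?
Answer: -2728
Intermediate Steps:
d = -44 (d = -6 - 38 = -44)
d*R = -44*62 = -2728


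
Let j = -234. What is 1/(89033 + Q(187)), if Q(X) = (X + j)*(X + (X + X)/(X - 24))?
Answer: 163/13062194 ≈ 1.2479e-5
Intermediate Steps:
Q(X) = (-234 + X)*(X + 2*X/(-24 + X)) (Q(X) = (X - 234)*(X + (X + X)/(X - 24)) = (-234 + X)*(X + (2*X)/(-24 + X)) = (-234 + X)*(X + 2*X/(-24 + X)))
1/(89033 + Q(187)) = 1/(89033 + 187*(5148 + 187² - 256*187)/(-24 + 187)) = 1/(89033 + 187*(5148 + 34969 - 47872)/163) = 1/(89033 + 187*(1/163)*(-7755)) = 1/(89033 - 1450185/163) = 1/(13062194/163) = 163/13062194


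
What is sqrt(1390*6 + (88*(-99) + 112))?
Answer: 2*I*sqrt(65) ≈ 16.125*I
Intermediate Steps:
sqrt(1390*6 + (88*(-99) + 112)) = sqrt(8340 + (-8712 + 112)) = sqrt(8340 - 8600) = sqrt(-260) = 2*I*sqrt(65)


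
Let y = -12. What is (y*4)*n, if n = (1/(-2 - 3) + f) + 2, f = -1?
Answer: -192/5 ≈ -38.400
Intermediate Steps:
n = 4/5 (n = (1/(-2 - 3) - 1) + 2 = (1/(-5) - 1) + 2 = (-1/5 - 1) + 2 = -6/5 + 2 = 4/5 ≈ 0.80000)
(y*4)*n = -12*4*(4/5) = -48*4/5 = -192/5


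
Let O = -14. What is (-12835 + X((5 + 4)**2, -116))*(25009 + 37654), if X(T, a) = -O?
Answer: -803402323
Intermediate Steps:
X(T, a) = 14 (X(T, a) = -1*(-14) = 14)
(-12835 + X((5 + 4)**2, -116))*(25009 + 37654) = (-12835 + 14)*(25009 + 37654) = -12821*62663 = -803402323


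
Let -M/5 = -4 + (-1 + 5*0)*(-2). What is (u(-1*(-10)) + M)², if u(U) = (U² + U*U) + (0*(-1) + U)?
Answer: 48400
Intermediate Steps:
M = 10 (M = -5*(-4 + (-1 + 5*0)*(-2)) = -5*(-4 + (-1 + 0)*(-2)) = -5*(-4 - 1*(-2)) = -5*(-4 + 2) = -5*(-2) = 10)
u(U) = U + 2*U² (u(U) = (U² + U²) + (0 + U) = 2*U² + U = U + 2*U²)
(u(-1*(-10)) + M)² = ((-1*(-10))*(1 + 2*(-1*(-10))) + 10)² = (10*(1 + 2*10) + 10)² = (10*(1 + 20) + 10)² = (10*21 + 10)² = (210 + 10)² = 220² = 48400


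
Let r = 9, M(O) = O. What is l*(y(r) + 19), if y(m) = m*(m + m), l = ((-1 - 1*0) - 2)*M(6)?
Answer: -3258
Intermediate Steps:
l = -18 (l = ((-1 - 1*0) - 2)*6 = ((-1 + 0) - 2)*6 = (-1 - 2)*6 = -3*6 = -18)
y(m) = 2*m² (y(m) = m*(2*m) = 2*m²)
l*(y(r) + 19) = -18*(2*9² + 19) = -18*(2*81 + 19) = -18*(162 + 19) = -18*181 = -3258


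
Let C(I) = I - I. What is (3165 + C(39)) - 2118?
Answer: 1047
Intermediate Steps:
C(I) = 0
(3165 + C(39)) - 2118 = (3165 + 0) - 2118 = 3165 - 2118 = 1047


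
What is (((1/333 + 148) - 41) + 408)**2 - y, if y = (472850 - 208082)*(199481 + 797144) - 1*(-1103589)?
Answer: -29260862193714605/110889 ≈ -2.6388e+11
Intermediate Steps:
y = 263875511589 (y = 264768*996625 + 1103589 = 263874408000 + 1103589 = 263875511589)
(((1/333 + 148) - 41) + 408)**2 - y = (((1/333 + 148) - 41) + 408)**2 - 1*263875511589 = (((1/333 + 148) - 41) + 408)**2 - 263875511589 = ((49285/333 - 41) + 408)**2 - 263875511589 = (35632/333 + 408)**2 - 263875511589 = (171496/333)**2 - 263875511589 = 29410878016/110889 - 263875511589 = -29260862193714605/110889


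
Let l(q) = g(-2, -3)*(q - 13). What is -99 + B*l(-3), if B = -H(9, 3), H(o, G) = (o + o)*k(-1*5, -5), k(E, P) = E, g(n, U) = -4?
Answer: 5661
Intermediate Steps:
l(q) = 52 - 4*q (l(q) = -4*(q - 13) = -4*(-13 + q) = 52 - 4*q)
H(o, G) = -10*o (H(o, G) = (o + o)*(-1*5) = (2*o)*(-5) = -10*o)
B = 90 (B = -(-10)*9 = -1*(-90) = 90)
-99 + B*l(-3) = -99 + 90*(52 - 4*(-3)) = -99 + 90*(52 + 12) = -99 + 90*64 = -99 + 5760 = 5661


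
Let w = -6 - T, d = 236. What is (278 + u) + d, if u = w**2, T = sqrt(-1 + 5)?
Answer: 578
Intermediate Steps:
T = 2 (T = sqrt(4) = 2)
w = -8 (w = -6 - 1*2 = -6 - 2 = -8)
u = 64 (u = (-8)**2 = 64)
(278 + u) + d = (278 + 64) + 236 = 342 + 236 = 578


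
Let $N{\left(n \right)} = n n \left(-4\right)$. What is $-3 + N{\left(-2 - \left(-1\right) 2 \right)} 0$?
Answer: $-3$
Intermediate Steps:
$N{\left(n \right)} = - 4 n^{2}$ ($N{\left(n \right)} = n^{2} \left(-4\right) = - 4 n^{2}$)
$-3 + N{\left(-2 - \left(-1\right) 2 \right)} 0 = -3 + - 4 \left(-2 - \left(-1\right) 2\right)^{2} \cdot 0 = -3 + - 4 \left(-2 - -2\right)^{2} \cdot 0 = -3 + - 4 \left(-2 + 2\right)^{2} \cdot 0 = -3 + - 4 \cdot 0^{2} \cdot 0 = -3 + \left(-4\right) 0 \cdot 0 = -3 + 0 \cdot 0 = -3 + 0 = -3$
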